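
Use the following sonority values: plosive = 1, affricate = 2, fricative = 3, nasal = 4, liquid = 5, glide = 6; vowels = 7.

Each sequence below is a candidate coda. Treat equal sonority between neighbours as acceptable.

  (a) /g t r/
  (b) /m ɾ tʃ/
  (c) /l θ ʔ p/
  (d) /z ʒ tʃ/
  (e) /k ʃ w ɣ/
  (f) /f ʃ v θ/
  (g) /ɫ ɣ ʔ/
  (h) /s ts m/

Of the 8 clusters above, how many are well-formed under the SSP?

4

(a) 1-1-5 → violates
(b) 4-5-2 → violates
(c) 5-3-1-1 → obeys
(d) 3-3-2 → obeys
(e) 1-3-6-3 → violates
(f) 3-3-3-3 → obeys
(g) 5-3-1 → obeys
(h) 3-2-4 → violates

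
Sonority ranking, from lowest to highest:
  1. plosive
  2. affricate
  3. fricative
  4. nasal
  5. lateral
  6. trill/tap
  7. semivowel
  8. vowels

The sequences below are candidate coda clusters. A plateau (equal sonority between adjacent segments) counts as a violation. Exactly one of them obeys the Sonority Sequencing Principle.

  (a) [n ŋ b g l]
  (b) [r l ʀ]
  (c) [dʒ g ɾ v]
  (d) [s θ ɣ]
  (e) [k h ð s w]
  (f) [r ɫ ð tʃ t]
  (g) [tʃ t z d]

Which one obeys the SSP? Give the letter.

f

(a) 4-4-1-1-5 → violates
(b) 6-5-6 → violates
(c) 2-1-6-3 → violates
(d) 3-3-3 → violates
(e) 1-3-3-3-7 → violates
(f) 6-5-3-2-1 → obeys
(g) 2-1-3-1 → violates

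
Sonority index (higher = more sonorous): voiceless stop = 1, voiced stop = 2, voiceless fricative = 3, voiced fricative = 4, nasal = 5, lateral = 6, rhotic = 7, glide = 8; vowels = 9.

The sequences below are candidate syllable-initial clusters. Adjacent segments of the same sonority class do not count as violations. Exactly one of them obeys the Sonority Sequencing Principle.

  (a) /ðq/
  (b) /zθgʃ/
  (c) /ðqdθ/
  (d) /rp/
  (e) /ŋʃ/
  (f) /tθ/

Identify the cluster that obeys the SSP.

(a) sonority 4-1: ill-formed.
(b) sonority 4-3-2-3: ill-formed.
(c) sonority 4-1-2-3: ill-formed.
(d) sonority 7-1: ill-formed.
(e) sonority 5-3: ill-formed.
(f) sonority 1-3: well-formed.

f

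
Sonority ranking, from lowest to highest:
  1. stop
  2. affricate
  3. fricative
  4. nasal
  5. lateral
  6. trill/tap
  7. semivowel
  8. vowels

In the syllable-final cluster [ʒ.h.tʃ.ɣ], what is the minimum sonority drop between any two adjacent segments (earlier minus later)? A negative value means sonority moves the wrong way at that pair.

-1

/ʒ/: fricative = 3.
/h/: fricative = 3.
/tʃ/: affricate = 2.
/ɣ/: fricative = 3.
/ʒ/→/h/: change +0.
/h/→/tʃ/: change +1.
/tʃ/→/ɣ/: change -1.
Minimum = -1.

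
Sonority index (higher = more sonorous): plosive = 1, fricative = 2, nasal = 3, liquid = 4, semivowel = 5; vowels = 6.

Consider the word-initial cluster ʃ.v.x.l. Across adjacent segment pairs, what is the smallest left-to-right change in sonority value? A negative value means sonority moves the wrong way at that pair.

/ʃ/ is a fricative (sonority 2).
/v/ is a fricative (sonority 2).
/x/ is a fricative (sonority 2).
/l/ is a liquid (sonority 4).
/ʃ/→/v/: change +0.
/v/→/x/: change +0.
/x/→/l/: change +2.
Minimum = 0.

0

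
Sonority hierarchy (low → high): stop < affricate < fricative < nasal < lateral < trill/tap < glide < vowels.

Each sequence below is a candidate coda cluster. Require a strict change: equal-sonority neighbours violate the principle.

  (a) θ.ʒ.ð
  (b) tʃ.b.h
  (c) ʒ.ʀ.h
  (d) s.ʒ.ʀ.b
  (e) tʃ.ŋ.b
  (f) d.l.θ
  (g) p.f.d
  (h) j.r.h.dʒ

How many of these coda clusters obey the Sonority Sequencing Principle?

(a) sonority 3-3-3: ill-formed.
(b) sonority 2-1-3: ill-formed.
(c) sonority 3-6-3: ill-formed.
(d) sonority 3-3-6-1: ill-formed.
(e) sonority 2-4-1: ill-formed.
(f) sonority 1-5-3: ill-formed.
(g) sonority 1-3-1: ill-formed.
(h) sonority 7-6-3-2: well-formed.

1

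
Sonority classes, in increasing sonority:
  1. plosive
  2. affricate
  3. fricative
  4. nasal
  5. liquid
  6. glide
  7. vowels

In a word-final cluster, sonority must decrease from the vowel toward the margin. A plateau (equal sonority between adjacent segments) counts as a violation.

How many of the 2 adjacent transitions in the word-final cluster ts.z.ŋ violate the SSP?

/ts/ is an affricate (sonority 2).
/z/ is a fricative (sonority 3).
/ŋ/ is a nasal (sonority 4).
/ts/→/z/: 2→3 (does not fall) — violation.
/z/→/ŋ/: 3→4 (does not fall) — violation.

2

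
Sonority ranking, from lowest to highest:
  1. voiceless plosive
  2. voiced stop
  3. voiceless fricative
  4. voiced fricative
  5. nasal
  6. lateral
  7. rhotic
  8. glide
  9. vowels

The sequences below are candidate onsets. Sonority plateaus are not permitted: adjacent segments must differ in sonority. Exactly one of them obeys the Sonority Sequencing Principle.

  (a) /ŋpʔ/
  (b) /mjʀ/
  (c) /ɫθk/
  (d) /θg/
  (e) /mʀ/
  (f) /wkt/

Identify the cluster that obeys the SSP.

(a) /ŋpʔ/: profile 5-1-1 — violates.
(b) /mjʀ/: profile 5-8-7 — violates.
(c) /ɫθk/: profile 6-3-1 — violates.
(d) /θg/: profile 3-2 — violates.
(e) /mʀ/: profile 5-7 — obeys.
(f) /wkt/: profile 8-1-1 — violates.

e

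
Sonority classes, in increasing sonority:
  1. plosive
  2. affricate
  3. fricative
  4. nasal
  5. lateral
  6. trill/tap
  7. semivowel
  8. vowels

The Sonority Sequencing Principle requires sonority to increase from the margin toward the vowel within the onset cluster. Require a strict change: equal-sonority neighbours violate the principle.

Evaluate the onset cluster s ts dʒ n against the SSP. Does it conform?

no

/s/: fricative = 3.
/ts/: affricate = 2.
/dʒ/: affricate = 2.
/n/: nasal = 4.
The profile is 3-2-2-4. Between /s/ (3) and /ts/ (2) sonority does not rise, so the cluster violates the SSP.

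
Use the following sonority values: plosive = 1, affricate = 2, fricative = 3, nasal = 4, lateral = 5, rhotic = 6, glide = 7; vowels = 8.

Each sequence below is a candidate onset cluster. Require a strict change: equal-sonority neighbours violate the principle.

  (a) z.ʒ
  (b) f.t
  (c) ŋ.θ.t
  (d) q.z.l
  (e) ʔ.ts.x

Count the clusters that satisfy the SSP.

(a) sonority 3-3: ill-formed.
(b) sonority 3-1: ill-formed.
(c) sonority 4-3-1: ill-formed.
(d) sonority 1-3-5: well-formed.
(e) sonority 1-2-3: well-formed.

2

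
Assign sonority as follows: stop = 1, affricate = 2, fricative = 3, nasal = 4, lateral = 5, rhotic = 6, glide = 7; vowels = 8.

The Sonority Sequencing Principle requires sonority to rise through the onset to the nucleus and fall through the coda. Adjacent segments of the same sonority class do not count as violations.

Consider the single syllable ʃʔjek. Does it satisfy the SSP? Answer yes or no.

Onset: /ʃ/ is a fricative (sonority 3), /ʔ/ is a stop (sonority 1), /j/ is a glide (sonority 7); then the nucleus /e/ (sonority 8).
Onset profile 3-1-7-8 — does not rise throughout.
Coda: /k/ is a stop (sonority 1).
Coda profile 8-1 — falls from the nucleus.

no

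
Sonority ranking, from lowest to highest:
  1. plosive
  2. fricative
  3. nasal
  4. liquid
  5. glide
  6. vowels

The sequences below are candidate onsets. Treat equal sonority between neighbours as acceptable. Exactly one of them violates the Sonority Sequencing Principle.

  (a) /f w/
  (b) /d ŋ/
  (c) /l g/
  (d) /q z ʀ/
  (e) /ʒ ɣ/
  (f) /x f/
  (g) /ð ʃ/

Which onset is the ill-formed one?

c

(a) sonority 2-5: well-formed.
(b) sonority 1-3: well-formed.
(c) sonority 4-1: ill-formed.
(d) sonority 1-2-4: well-formed.
(e) sonority 2-2: well-formed.
(f) sonority 2-2: well-formed.
(g) sonority 2-2: well-formed.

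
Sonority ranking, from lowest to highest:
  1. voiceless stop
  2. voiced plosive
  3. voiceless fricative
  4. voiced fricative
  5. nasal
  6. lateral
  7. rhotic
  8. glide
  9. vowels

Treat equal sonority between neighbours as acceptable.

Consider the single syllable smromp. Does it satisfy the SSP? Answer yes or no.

yes

Onset: /s/ is a voiceless fricative (sonority 3), /m/ is a nasal (sonority 5), /r/ is a rhotic (sonority 7); then the nucleus /o/ (sonority 9).
Onset profile 3-5-7-9 — rises to the nucleus.
Coda: /m/ is a nasal (sonority 5), /p/ is a voiceless stop (sonority 1).
Coda profile 9-5-1 — falls from the nucleus.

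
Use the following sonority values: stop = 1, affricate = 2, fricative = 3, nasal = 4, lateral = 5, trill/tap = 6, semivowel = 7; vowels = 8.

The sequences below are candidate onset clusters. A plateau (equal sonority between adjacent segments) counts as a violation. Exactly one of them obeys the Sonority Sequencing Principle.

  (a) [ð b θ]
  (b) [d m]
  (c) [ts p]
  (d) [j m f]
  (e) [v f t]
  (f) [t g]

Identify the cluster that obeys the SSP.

(a) sonority 3-1-3: ill-formed.
(b) sonority 1-4: well-formed.
(c) sonority 2-1: ill-formed.
(d) sonority 7-4-3: ill-formed.
(e) sonority 3-3-1: ill-formed.
(f) sonority 1-1: ill-formed.

b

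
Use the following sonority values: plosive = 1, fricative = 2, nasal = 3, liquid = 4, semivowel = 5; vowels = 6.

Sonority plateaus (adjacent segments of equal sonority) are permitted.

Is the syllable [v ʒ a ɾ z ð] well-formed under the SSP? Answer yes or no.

yes

Onset: /v/ is a fricative (sonority 2), /ʒ/ is a fricative (sonority 2); then the nucleus /a/ (sonority 6).
Onset profile 2-2-6 — rises to the nucleus.
Coda: /ɾ/ is a liquid (sonority 4), /z/ is a fricative (sonority 2), /ð/ is a fricative (sonority 2).
Coda profile 6-4-2-2 — falls from the nucleus.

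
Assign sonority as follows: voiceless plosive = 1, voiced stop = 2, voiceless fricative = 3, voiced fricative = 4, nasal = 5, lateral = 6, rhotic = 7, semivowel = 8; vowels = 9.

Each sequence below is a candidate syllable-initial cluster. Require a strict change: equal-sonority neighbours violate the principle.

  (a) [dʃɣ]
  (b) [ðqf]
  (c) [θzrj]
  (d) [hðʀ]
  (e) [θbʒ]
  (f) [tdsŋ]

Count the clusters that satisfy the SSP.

(a) 2-3-4 → obeys
(b) 4-1-3 → violates
(c) 3-4-7-8 → obeys
(d) 3-4-7 → obeys
(e) 3-2-4 → violates
(f) 1-2-3-5 → obeys

4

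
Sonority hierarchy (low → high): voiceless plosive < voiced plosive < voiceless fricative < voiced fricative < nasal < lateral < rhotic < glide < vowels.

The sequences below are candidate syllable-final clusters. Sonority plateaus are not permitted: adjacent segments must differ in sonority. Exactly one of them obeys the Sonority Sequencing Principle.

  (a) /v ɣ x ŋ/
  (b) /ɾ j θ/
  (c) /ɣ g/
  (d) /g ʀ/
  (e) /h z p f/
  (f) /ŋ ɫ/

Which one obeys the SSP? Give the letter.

c

(a) /v ɣ x ŋ/: profile 4-4-3-5 — violates.
(b) /ɾ j θ/: profile 7-8-3 — violates.
(c) /ɣ g/: profile 4-2 — obeys.
(d) /g ʀ/: profile 2-7 — violates.
(e) /h z p f/: profile 3-4-1-3 — violates.
(f) /ŋ ɫ/: profile 5-6 — violates.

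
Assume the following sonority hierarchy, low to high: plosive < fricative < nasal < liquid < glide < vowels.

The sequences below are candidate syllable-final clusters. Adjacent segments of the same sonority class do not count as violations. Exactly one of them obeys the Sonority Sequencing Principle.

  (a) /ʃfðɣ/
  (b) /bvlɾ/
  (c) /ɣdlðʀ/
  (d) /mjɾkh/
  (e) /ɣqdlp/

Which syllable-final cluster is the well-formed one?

a

(a) /ʃfðɣ/: profile 2-2-2-2 — obeys.
(b) /bvlɾ/: profile 1-2-4-4 — violates.
(c) /ɣdlðʀ/: profile 2-1-4-2-4 — violates.
(d) /mjɾkh/: profile 3-5-4-1-2 — violates.
(e) /ɣqdlp/: profile 2-1-1-4-1 — violates.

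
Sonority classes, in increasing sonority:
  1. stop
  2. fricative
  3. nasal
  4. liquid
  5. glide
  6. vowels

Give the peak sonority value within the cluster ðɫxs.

/ð/ is a fricative (sonority 2).
/ɫ/ is a liquid (sonority 4).
/x/ is a fricative (sonority 2).
/s/ is a fricative (sonority 2).
The maximum is 4.

4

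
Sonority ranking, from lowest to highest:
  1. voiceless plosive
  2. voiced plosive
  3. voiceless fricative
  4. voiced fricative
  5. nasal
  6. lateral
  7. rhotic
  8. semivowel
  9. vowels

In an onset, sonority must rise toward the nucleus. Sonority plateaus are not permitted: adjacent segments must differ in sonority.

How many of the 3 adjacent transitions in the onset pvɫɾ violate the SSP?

/p/ — voiceless plosive, sonority 1.
/v/ — voiced fricative, sonority 4.
/ɫ/ — lateral, sonority 6.
/ɾ/ — rhotic, sonority 7.
/p/→/v/: 1→4 (rises) — ok.
/v/→/ɫ/: 4→6 (rises) — ok.
/ɫ/→/ɾ/: 6→7 (rises) — ok.

0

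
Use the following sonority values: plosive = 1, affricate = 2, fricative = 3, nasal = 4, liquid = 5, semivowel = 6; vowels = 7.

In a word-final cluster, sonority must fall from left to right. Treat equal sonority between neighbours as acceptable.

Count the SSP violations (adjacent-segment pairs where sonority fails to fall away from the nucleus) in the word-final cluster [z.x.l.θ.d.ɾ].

2

/z/ is a fricative (sonority 3).
/x/ is a fricative (sonority 3).
/l/ is a liquid (sonority 5).
/θ/ is a fricative (sonority 3).
/d/ is a plosive (sonority 1).
/ɾ/ is a liquid (sonority 5).
/z/→/x/: 3→3 (plateau, allowed) — ok.
/x/→/l/: 3→5 (does not fall) — violation.
/l/→/θ/: 5→3 (falls) — ok.
/θ/→/d/: 3→1 (falls) — ok.
/d/→/ɾ/: 1→5 (does not fall) — violation.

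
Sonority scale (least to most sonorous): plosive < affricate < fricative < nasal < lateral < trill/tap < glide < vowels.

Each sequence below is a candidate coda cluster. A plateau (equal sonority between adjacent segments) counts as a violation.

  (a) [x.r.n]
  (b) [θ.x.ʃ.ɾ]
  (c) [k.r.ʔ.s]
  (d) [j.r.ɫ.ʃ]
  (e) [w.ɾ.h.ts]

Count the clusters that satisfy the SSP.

(a) sonority 3-6-4: ill-formed.
(b) sonority 3-3-3-6: ill-formed.
(c) sonority 1-6-1-3: ill-formed.
(d) sonority 7-6-5-3: well-formed.
(e) sonority 7-6-3-2: well-formed.

2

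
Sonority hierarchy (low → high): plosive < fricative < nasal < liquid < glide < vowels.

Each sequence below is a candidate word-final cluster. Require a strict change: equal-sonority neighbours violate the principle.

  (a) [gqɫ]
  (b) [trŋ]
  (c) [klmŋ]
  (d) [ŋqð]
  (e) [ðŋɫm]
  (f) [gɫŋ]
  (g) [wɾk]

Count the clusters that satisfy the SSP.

1

(a) [gqɫ]: profile 1-1-4 — violates.
(b) [trŋ]: profile 1-4-3 — violates.
(c) [klmŋ]: profile 1-4-3-3 — violates.
(d) [ŋqð]: profile 3-1-2 — violates.
(e) [ðŋɫm]: profile 2-3-4-3 — violates.
(f) [gɫŋ]: profile 1-4-3 — violates.
(g) [wɾk]: profile 5-4-1 — obeys.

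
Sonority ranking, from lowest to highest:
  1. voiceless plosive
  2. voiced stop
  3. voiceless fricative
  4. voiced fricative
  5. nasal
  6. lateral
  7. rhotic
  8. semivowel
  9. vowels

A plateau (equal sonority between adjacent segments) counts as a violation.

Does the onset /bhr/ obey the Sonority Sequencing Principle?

/b/ — voiced stop, sonority 2.
/h/ — voiceless fricative, sonority 3.
/r/ — rhotic, sonority 7.
The profile 2-3-7 strictly rises, so the onset satisfies the SSP.

yes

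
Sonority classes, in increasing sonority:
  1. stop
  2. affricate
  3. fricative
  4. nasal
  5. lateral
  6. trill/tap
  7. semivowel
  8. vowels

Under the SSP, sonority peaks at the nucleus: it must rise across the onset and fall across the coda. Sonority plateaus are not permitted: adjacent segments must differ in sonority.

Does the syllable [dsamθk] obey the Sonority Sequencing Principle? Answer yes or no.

yes

Onset: /d/ is a stop (sonority 1), /s/ is a fricative (sonority 3); then the nucleus /a/ (sonority 8).
Onset profile 1-3-8 — rises to the nucleus.
Coda: /m/ is a nasal (sonority 4), /θ/ is a fricative (sonority 3), /k/ is a stop (sonority 1).
Coda profile 8-4-3-1 — falls from the nucleus.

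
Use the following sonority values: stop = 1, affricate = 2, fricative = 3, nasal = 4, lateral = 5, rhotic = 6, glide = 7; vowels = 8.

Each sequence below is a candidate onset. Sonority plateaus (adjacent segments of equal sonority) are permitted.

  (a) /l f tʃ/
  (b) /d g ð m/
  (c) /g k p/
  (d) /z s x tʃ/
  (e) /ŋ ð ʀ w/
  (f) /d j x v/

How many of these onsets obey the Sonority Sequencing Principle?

(a) 5-3-2 → violates
(b) 1-1-3-4 → obeys
(c) 1-1-1 → obeys
(d) 3-3-3-2 → violates
(e) 4-3-6-7 → violates
(f) 1-7-3-3 → violates

2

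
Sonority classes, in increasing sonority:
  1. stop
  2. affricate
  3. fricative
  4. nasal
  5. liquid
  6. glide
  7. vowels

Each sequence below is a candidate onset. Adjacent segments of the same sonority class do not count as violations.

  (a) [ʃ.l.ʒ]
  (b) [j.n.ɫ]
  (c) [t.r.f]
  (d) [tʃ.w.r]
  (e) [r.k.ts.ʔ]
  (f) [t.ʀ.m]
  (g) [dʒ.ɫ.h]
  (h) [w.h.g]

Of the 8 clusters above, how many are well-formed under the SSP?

0

(a) sonority 3-5-3: ill-formed.
(b) sonority 6-4-5: ill-formed.
(c) sonority 1-5-3: ill-formed.
(d) sonority 2-6-5: ill-formed.
(e) sonority 5-1-2-1: ill-formed.
(f) sonority 1-5-4: ill-formed.
(g) sonority 2-5-3: ill-formed.
(h) sonority 6-3-1: ill-formed.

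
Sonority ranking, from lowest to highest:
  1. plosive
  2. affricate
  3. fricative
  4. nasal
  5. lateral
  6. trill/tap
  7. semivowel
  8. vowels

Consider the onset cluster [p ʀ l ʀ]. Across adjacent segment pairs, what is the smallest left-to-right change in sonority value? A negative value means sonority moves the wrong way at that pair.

-1

/p/: plosive = 1.
/ʀ/: trill/tap = 6.
/l/: lateral = 5.
/ʀ/: trill/tap = 6.
/p/→/ʀ/: change +5.
/ʀ/→/l/: change -1.
/l/→/ʀ/: change +1.
Minimum = -1.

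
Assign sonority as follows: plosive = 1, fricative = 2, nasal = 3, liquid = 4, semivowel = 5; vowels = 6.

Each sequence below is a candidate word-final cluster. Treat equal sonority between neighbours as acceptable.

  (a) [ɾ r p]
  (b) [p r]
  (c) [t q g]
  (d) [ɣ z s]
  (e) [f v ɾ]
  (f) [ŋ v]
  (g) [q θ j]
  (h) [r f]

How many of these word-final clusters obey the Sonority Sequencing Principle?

5

(a) 4-4-1 → obeys
(b) 1-4 → violates
(c) 1-1-1 → obeys
(d) 2-2-2 → obeys
(e) 2-2-4 → violates
(f) 3-2 → obeys
(g) 1-2-5 → violates
(h) 4-2 → obeys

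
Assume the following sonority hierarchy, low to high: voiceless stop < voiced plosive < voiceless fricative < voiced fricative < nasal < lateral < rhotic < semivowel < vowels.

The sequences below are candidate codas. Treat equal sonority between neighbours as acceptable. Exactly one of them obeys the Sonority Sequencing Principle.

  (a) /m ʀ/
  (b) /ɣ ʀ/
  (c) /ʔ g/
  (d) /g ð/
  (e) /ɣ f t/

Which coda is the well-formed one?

(a) /m ʀ/: profile 5-7 — violates.
(b) /ɣ ʀ/: profile 4-7 — violates.
(c) /ʔ g/: profile 1-2 — violates.
(d) /g ð/: profile 2-4 — violates.
(e) /ɣ f t/: profile 4-3-1 — obeys.

e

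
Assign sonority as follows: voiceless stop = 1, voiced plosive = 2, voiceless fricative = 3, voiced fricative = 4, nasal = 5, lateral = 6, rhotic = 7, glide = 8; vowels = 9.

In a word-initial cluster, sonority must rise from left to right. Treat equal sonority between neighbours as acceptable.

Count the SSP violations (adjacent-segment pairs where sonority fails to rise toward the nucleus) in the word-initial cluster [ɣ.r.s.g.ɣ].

/ɣ/: voiced fricative = 4.
/r/: rhotic = 7.
/s/: voiceless fricative = 3.
/g/: voiced plosive = 2.
/ɣ/: voiced fricative = 4.
/ɣ/→/r/: 4→7 (rises) — ok.
/r/→/s/: 7→3 (does not rise) — violation.
/s/→/g/: 3→2 (does not rise) — violation.
/g/→/ɣ/: 2→4 (rises) — ok.

2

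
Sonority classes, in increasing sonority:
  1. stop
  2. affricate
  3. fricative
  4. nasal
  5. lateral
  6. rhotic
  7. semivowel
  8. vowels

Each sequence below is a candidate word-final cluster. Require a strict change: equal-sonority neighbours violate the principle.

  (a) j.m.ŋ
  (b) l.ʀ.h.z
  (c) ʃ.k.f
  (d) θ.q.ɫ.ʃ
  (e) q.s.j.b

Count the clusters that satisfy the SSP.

0

(a) sonority 7-4-4: ill-formed.
(b) sonority 5-6-3-3: ill-formed.
(c) sonority 3-1-3: ill-formed.
(d) sonority 3-1-5-3: ill-formed.
(e) sonority 1-3-7-1: ill-formed.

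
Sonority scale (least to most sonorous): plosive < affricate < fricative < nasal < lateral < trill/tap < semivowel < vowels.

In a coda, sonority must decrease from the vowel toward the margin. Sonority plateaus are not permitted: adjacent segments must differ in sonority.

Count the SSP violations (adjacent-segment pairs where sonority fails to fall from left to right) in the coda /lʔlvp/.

1

/l/ — lateral, sonority 5.
/ʔ/ — plosive, sonority 1.
/l/ — lateral, sonority 5.
/v/ — fricative, sonority 3.
/p/ — plosive, sonority 1.
/l/→/ʔ/: 5→1 (falls) — ok.
/ʔ/→/l/: 1→5 (does not fall) — violation.
/l/→/v/: 5→3 (falls) — ok.
/v/→/p/: 3→1 (falls) — ok.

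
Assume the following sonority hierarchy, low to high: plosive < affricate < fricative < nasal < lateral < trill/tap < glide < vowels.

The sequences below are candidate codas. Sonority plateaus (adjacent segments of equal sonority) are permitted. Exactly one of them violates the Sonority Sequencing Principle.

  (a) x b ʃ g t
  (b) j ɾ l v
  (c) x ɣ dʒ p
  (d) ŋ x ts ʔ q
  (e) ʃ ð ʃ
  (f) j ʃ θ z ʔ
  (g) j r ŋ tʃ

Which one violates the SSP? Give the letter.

(a) 3-1-3-1-1 → violates
(b) 7-6-5-3 → obeys
(c) 3-3-2-1 → obeys
(d) 4-3-2-1-1 → obeys
(e) 3-3-3 → obeys
(f) 7-3-3-3-1 → obeys
(g) 7-6-4-2 → obeys

a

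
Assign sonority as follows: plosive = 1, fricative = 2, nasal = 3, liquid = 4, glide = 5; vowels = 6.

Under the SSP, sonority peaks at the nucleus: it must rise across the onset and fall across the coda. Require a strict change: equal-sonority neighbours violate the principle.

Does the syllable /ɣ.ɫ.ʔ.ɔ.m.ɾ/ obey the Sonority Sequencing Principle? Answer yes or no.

Onset: /ɣ/ is a fricative (sonority 2), /ɫ/ is a liquid (sonority 4), /ʔ/ is a plosive (sonority 1); then the nucleus /ɔ/ (sonority 6).
Onset profile 2-4-1-6 — does not strictly rise throughout.
Coda: /m/ is a nasal (sonority 3), /ɾ/ is a liquid (sonority 4).
Coda profile 6-3-4 — does not strictly fall throughout.

no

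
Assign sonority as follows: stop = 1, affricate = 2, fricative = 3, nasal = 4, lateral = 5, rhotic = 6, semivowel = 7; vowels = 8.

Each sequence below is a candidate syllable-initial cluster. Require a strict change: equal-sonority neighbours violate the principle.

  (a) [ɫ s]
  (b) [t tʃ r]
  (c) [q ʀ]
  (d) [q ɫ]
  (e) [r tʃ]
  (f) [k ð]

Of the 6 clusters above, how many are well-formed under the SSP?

4

(a) sonority 5-3: ill-formed.
(b) sonority 1-2-6: well-formed.
(c) sonority 1-6: well-formed.
(d) sonority 1-5: well-formed.
(e) sonority 6-2: ill-formed.
(f) sonority 1-3: well-formed.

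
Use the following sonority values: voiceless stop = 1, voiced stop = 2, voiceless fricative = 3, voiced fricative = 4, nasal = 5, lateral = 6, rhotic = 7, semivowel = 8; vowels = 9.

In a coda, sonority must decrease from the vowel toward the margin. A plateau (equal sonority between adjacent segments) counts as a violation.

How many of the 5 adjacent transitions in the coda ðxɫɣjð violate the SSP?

2

/ð/: voiced fricative = 4.
/x/: voiceless fricative = 3.
/ɫ/: lateral = 6.
/ɣ/: voiced fricative = 4.
/j/: semivowel = 8.
/ð/: voiced fricative = 4.
/ð/→/x/: 4→3 (falls) — ok.
/x/→/ɫ/: 3→6 (does not fall) — violation.
/ɫ/→/ɣ/: 6→4 (falls) — ok.
/ɣ/→/j/: 4→8 (does not fall) — violation.
/j/→/ð/: 8→4 (falls) — ok.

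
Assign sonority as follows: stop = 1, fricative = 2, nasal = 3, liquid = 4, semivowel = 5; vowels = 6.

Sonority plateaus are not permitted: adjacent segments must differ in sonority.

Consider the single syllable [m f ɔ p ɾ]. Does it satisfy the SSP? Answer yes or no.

no

Onset: /m/ is a nasal (sonority 3), /f/ is a fricative (sonority 2); then the nucleus /ɔ/ (sonority 6).
Onset profile 3-2-6 — does not strictly rise throughout.
Coda: /p/ is a stop (sonority 1), /ɾ/ is a liquid (sonority 4).
Coda profile 6-1-4 — does not strictly fall throughout.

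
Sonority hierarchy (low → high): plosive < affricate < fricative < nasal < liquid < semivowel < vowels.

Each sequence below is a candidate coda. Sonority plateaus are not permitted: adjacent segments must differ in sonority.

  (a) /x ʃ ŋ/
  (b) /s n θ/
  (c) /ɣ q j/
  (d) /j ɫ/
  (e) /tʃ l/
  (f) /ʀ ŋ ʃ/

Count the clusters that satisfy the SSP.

2

(a) 3-3-4 → violates
(b) 3-4-3 → violates
(c) 3-1-6 → violates
(d) 6-5 → obeys
(e) 2-5 → violates
(f) 5-4-3 → obeys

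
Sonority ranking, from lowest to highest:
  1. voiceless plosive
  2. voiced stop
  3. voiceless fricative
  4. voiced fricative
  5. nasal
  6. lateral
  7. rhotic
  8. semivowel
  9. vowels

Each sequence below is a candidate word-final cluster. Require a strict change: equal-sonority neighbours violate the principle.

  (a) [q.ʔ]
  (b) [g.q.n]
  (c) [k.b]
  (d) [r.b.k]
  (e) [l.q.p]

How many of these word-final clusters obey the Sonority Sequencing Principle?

1

(a) [q.ʔ]: profile 1-1 — violates.
(b) [g.q.n]: profile 2-1-5 — violates.
(c) [k.b]: profile 1-2 — violates.
(d) [r.b.k]: profile 7-2-1 — obeys.
(e) [l.q.p]: profile 6-1-1 — violates.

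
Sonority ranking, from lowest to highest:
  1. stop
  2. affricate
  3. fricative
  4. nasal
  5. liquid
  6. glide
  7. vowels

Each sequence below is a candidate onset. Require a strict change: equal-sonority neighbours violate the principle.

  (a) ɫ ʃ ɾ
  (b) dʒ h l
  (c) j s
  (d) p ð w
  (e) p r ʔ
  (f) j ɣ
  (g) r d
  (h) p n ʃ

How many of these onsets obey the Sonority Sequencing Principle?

(a) ɫ ʃ ɾ: profile 5-3-5 — violates.
(b) dʒ h l: profile 2-3-5 — obeys.
(c) j s: profile 6-3 — violates.
(d) p ð w: profile 1-3-6 — obeys.
(e) p r ʔ: profile 1-5-1 — violates.
(f) j ɣ: profile 6-3 — violates.
(g) r d: profile 5-1 — violates.
(h) p n ʃ: profile 1-4-3 — violates.

2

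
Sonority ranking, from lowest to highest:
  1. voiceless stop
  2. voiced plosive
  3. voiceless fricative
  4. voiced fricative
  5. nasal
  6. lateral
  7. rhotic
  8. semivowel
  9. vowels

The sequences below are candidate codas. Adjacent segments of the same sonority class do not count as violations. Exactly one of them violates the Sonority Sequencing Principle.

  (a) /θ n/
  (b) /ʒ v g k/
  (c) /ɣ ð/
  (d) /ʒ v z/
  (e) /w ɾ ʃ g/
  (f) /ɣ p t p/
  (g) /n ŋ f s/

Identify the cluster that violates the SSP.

(a) /θ n/: profile 3-5 — violates.
(b) /ʒ v g k/: profile 4-4-2-1 — obeys.
(c) /ɣ ð/: profile 4-4 — obeys.
(d) /ʒ v z/: profile 4-4-4 — obeys.
(e) /w ɾ ʃ g/: profile 8-7-3-2 — obeys.
(f) /ɣ p t p/: profile 4-1-1-1 — obeys.
(g) /n ŋ f s/: profile 5-5-3-3 — obeys.

a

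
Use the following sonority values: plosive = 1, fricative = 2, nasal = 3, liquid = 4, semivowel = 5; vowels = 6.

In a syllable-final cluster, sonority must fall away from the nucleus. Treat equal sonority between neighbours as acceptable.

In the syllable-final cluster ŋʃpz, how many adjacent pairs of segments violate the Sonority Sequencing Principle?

1

/ŋ/: nasal = 3.
/ʃ/: fricative = 2.
/p/: plosive = 1.
/z/: fricative = 2.
/ŋ/→/ʃ/: 3→2 (falls) — ok.
/ʃ/→/p/: 2→1 (falls) — ok.
/p/→/z/: 1→2 (does not fall) — violation.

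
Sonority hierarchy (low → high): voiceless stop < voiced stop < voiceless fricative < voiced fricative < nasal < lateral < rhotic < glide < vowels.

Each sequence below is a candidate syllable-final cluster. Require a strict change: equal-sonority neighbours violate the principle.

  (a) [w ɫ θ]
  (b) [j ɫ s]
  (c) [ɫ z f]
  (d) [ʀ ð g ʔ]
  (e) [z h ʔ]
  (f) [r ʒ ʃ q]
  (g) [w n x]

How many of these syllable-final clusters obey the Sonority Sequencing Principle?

7

(a) 8-6-3 → obeys
(b) 8-6-3 → obeys
(c) 6-4-3 → obeys
(d) 7-4-2-1 → obeys
(e) 4-3-1 → obeys
(f) 7-4-3-1 → obeys
(g) 8-5-3 → obeys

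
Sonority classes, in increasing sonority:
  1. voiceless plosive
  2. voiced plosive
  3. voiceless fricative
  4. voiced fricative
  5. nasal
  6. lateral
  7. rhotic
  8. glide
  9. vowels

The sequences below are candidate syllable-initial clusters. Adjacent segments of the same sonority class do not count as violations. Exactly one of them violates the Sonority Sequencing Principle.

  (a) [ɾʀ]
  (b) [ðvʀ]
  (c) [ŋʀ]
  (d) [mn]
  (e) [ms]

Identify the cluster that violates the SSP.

e

(a) sonority 7-7: well-formed.
(b) sonority 4-4-7: well-formed.
(c) sonority 5-7: well-formed.
(d) sonority 5-5: well-formed.
(e) sonority 5-3: ill-formed.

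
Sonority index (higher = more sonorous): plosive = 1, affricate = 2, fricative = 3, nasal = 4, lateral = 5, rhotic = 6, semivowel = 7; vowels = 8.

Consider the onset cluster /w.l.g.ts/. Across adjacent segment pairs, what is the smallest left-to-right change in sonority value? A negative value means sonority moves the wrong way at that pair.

/w/ — semivowel, sonority 7.
/l/ — lateral, sonority 5.
/g/ — plosive, sonority 1.
/ts/ — affricate, sonority 2.
/w/→/l/: change -2.
/l/→/g/: change -4.
/g/→/ts/: change +1.
Minimum = -4.

-4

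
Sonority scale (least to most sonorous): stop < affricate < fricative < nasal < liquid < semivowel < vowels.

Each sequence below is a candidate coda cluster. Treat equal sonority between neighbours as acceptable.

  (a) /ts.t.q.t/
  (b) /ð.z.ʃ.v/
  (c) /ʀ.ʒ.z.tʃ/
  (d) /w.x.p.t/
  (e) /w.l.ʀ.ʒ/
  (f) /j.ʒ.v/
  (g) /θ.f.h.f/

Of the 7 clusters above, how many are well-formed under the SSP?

(a) sonority 2-1-1-1: well-formed.
(b) sonority 3-3-3-3: well-formed.
(c) sonority 5-3-3-2: well-formed.
(d) sonority 6-3-1-1: well-formed.
(e) sonority 6-5-5-3: well-formed.
(f) sonority 6-3-3: well-formed.
(g) sonority 3-3-3-3: well-formed.

7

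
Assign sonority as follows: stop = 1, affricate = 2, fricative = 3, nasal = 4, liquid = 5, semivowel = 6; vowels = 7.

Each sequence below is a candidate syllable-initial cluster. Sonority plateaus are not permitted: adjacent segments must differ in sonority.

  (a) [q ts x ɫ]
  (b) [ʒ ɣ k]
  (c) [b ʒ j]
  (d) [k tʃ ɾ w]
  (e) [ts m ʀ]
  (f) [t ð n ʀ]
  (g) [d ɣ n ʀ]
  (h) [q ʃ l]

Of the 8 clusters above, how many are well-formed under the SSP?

7

(a) 1-2-3-5 → obeys
(b) 3-3-1 → violates
(c) 1-3-6 → obeys
(d) 1-2-5-6 → obeys
(e) 2-4-5 → obeys
(f) 1-3-4-5 → obeys
(g) 1-3-4-5 → obeys
(h) 1-3-5 → obeys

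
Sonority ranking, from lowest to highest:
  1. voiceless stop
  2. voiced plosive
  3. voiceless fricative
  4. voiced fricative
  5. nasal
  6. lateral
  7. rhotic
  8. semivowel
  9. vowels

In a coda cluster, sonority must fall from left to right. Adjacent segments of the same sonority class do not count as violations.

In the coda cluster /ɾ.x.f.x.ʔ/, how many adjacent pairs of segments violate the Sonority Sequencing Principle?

/ɾ/ — rhotic, sonority 7.
/x/ — voiceless fricative, sonority 3.
/f/ — voiceless fricative, sonority 3.
/x/ — voiceless fricative, sonority 3.
/ʔ/ — voiceless stop, sonority 1.
/ɾ/→/x/: 7→3 (falls) — ok.
/x/→/f/: 3→3 (plateau, allowed) — ok.
/f/→/x/: 3→3 (plateau, allowed) — ok.
/x/→/ʔ/: 3→1 (falls) — ok.

0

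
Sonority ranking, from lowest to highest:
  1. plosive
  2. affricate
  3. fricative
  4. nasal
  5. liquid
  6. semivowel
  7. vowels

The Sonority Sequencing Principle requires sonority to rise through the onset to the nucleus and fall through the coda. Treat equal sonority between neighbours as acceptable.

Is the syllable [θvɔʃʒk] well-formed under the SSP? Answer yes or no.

yes

Onset: /θ/ is a fricative (sonority 3), /v/ is a fricative (sonority 3); then the nucleus /ɔ/ (sonority 7).
Onset profile 3-3-7 — rises to the nucleus.
Coda: /ʃ/ is a fricative (sonority 3), /ʒ/ is a fricative (sonority 3), /k/ is a plosive (sonority 1).
Coda profile 7-3-3-1 — falls from the nucleus.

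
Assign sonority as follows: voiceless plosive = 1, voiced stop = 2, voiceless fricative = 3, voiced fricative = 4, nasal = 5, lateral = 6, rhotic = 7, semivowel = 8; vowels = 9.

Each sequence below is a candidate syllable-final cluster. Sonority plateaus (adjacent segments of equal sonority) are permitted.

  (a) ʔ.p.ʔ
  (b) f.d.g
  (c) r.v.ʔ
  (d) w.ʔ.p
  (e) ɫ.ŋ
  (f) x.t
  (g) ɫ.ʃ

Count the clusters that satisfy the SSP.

7

(a) sonority 1-1-1: well-formed.
(b) sonority 3-2-2: well-formed.
(c) sonority 7-4-1: well-formed.
(d) sonority 8-1-1: well-formed.
(e) sonority 6-5: well-formed.
(f) sonority 3-1: well-formed.
(g) sonority 6-3: well-formed.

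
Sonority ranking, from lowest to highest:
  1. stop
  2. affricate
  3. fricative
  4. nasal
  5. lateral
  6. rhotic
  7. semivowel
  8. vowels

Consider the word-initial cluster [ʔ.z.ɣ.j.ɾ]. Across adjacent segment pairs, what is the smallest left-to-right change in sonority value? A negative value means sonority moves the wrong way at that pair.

-1

/ʔ/: stop = 1.
/z/: fricative = 3.
/ɣ/: fricative = 3.
/j/: semivowel = 7.
/ɾ/: rhotic = 6.
/ʔ/→/z/: change +2.
/z/→/ɣ/: change +0.
/ɣ/→/j/: change +4.
/j/→/ɾ/: change -1.
Minimum = -1.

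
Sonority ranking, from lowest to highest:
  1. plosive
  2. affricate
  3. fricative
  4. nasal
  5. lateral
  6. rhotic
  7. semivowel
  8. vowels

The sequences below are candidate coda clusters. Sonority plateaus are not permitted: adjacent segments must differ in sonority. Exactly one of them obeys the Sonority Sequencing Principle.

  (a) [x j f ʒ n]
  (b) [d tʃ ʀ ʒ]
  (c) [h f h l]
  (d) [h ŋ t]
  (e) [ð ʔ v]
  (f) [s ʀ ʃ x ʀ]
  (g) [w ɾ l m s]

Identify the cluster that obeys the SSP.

g

(a) [x j f ʒ n]: profile 3-7-3-3-4 — violates.
(b) [d tʃ ʀ ʒ]: profile 1-2-6-3 — violates.
(c) [h f h l]: profile 3-3-3-5 — violates.
(d) [h ŋ t]: profile 3-4-1 — violates.
(e) [ð ʔ v]: profile 3-1-3 — violates.
(f) [s ʀ ʃ x ʀ]: profile 3-6-3-3-6 — violates.
(g) [w ɾ l m s]: profile 7-6-5-4-3 — obeys.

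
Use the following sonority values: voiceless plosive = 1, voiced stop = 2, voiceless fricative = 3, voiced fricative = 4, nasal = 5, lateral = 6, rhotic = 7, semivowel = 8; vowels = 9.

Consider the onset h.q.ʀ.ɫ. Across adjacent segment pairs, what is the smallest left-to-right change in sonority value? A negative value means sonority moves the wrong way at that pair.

/h/ is a voiceless fricative (sonority 3).
/q/ is a voiceless plosive (sonority 1).
/ʀ/ is a rhotic (sonority 7).
/ɫ/ is a lateral (sonority 6).
/h/→/q/: change -2.
/q/→/ʀ/: change +6.
/ʀ/→/ɫ/: change -1.
Minimum = -2.

-2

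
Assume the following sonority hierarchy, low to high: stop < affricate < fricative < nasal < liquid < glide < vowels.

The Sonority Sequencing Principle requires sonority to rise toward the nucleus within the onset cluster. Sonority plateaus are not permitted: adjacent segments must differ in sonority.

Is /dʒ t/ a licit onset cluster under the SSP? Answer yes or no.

/dʒ/: affricate = 2.
/t/: stop = 1.
The profile is 2-1. Between /dʒ/ (2) and /t/ (1) sonority does not rise, so the cluster violates the SSP.

no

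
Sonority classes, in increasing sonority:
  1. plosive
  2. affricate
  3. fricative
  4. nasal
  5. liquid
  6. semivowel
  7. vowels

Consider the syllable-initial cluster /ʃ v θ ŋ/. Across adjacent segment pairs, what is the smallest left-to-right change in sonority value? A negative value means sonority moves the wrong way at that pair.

/ʃ/ — fricative, sonority 3.
/v/ — fricative, sonority 3.
/θ/ — fricative, sonority 3.
/ŋ/ — nasal, sonority 4.
/ʃ/→/v/: change +0.
/v/→/θ/: change +0.
/θ/→/ŋ/: change +1.
Minimum = 0.

0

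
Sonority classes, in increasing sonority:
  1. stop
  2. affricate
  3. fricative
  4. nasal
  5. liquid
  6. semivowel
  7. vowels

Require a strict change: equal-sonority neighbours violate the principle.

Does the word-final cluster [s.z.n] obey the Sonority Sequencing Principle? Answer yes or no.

no

/s/ — fricative, sonority 3.
/z/ — fricative, sonority 3.
/n/ — nasal, sonority 4.
The profile is 3-3-4. Between /s/ (3) and /z/ (3) sonority does not fall, so the cluster violates the SSP.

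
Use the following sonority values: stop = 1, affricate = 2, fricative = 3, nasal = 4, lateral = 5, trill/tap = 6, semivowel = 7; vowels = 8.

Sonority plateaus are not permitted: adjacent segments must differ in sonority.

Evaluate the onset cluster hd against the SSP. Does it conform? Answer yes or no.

/h/: fricative = 3.
/d/: stop = 1.
The profile is 3-1. Between /h/ (3) and /d/ (1) sonority does not rise, so the cluster violates the SSP.

no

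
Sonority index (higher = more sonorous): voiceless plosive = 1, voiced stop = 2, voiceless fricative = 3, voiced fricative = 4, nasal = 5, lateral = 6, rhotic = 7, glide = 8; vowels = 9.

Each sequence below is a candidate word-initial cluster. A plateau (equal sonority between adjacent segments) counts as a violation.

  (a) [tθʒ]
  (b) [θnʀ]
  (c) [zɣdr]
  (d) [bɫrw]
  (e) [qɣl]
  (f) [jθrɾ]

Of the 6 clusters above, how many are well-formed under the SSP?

4

(a) sonority 1-3-4: well-formed.
(b) sonority 3-5-7: well-formed.
(c) sonority 4-4-2-7: ill-formed.
(d) sonority 2-6-7-8: well-formed.
(e) sonority 1-4-6: well-formed.
(f) sonority 8-3-7-7: ill-formed.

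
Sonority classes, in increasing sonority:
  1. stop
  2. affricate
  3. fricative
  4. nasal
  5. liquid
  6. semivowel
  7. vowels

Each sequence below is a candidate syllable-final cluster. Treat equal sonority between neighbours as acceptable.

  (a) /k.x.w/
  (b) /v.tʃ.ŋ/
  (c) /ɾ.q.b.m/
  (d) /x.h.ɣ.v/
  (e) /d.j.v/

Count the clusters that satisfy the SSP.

1

(a) /k.x.w/: profile 1-3-6 — violates.
(b) /v.tʃ.ŋ/: profile 3-2-4 — violates.
(c) /ɾ.q.b.m/: profile 5-1-1-4 — violates.
(d) /x.h.ɣ.v/: profile 3-3-3-3 — obeys.
(e) /d.j.v/: profile 1-6-3 — violates.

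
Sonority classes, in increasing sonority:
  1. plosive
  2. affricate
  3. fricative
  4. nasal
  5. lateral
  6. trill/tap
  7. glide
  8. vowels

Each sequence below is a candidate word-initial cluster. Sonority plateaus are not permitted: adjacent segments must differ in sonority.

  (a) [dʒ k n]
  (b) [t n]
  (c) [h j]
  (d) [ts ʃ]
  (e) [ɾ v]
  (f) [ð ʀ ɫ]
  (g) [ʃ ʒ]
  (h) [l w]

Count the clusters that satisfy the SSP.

4

(a) sonority 2-1-4: ill-formed.
(b) sonority 1-4: well-formed.
(c) sonority 3-7: well-formed.
(d) sonority 2-3: well-formed.
(e) sonority 6-3: ill-formed.
(f) sonority 3-6-5: ill-formed.
(g) sonority 3-3: ill-formed.
(h) sonority 5-7: well-formed.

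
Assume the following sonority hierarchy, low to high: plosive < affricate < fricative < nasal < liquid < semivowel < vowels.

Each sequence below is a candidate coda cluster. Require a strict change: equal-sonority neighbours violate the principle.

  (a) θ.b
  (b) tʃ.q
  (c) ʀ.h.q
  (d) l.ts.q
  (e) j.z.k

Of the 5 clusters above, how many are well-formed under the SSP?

(a) sonority 3-1: well-formed.
(b) sonority 2-1: well-formed.
(c) sonority 5-3-1: well-formed.
(d) sonority 5-2-1: well-formed.
(e) sonority 6-3-1: well-formed.

5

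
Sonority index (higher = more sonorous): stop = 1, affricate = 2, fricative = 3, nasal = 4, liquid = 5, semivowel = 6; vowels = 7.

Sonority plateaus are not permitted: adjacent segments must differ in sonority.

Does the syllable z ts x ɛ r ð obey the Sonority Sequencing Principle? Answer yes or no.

no

Onset: /z/ is a fricative (sonority 3), /ts/ is an affricate (sonority 2), /x/ is a fricative (sonority 3); then the nucleus /ɛ/ (sonority 7).
Onset profile 3-2-3-7 — does not strictly rise throughout.
Coda: /r/ is a liquid (sonority 5), /ð/ is a fricative (sonority 3).
Coda profile 7-5-3 — falls from the nucleus.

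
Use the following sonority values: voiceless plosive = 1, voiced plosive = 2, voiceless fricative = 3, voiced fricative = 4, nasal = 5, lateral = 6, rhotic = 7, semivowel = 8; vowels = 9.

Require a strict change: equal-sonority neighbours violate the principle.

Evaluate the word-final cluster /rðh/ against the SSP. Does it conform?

yes

/r/ — rhotic, sonority 7.
/ð/ — voiced fricative, sonority 4.
/h/ — voiceless fricative, sonority 3.
The profile 7-4-3 strictly falls, so the word-final cluster satisfies the SSP.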